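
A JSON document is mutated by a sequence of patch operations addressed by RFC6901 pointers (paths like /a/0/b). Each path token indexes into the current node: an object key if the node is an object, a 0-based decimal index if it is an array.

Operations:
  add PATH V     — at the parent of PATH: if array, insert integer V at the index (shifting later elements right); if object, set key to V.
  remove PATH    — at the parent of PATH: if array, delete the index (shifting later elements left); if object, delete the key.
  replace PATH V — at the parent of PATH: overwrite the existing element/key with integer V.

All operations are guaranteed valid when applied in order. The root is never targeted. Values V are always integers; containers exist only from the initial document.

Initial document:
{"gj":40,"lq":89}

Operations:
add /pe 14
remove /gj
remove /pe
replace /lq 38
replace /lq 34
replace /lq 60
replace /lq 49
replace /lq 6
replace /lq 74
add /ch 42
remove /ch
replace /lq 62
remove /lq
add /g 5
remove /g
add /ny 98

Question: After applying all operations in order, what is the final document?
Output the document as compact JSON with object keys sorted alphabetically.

After op 1 (add /pe 14): {"gj":40,"lq":89,"pe":14}
After op 2 (remove /gj): {"lq":89,"pe":14}
After op 3 (remove /pe): {"lq":89}
After op 4 (replace /lq 38): {"lq":38}
After op 5 (replace /lq 34): {"lq":34}
After op 6 (replace /lq 60): {"lq":60}
After op 7 (replace /lq 49): {"lq":49}
After op 8 (replace /lq 6): {"lq":6}
After op 9 (replace /lq 74): {"lq":74}
After op 10 (add /ch 42): {"ch":42,"lq":74}
After op 11 (remove /ch): {"lq":74}
After op 12 (replace /lq 62): {"lq":62}
After op 13 (remove /lq): {}
After op 14 (add /g 5): {"g":5}
After op 15 (remove /g): {}
After op 16 (add /ny 98): {"ny":98}

Answer: {"ny":98}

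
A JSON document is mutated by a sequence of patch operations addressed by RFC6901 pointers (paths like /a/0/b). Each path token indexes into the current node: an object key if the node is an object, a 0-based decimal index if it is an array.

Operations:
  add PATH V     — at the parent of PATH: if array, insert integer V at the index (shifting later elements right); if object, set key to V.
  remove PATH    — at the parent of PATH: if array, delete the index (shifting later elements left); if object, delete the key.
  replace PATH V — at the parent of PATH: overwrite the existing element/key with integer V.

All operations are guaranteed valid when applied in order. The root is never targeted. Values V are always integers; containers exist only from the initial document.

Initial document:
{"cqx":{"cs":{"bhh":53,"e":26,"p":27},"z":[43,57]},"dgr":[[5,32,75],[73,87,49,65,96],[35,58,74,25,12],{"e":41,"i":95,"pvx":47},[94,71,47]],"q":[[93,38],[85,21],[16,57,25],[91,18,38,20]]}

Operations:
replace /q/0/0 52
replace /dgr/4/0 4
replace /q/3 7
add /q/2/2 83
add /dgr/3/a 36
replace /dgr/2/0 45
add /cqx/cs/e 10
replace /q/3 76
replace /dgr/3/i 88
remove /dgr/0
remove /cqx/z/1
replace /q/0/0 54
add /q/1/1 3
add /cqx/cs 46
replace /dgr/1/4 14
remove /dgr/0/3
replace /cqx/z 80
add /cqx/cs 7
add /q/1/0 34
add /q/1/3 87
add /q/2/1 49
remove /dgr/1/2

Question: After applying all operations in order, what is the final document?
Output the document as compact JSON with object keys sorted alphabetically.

After op 1 (replace /q/0/0 52): {"cqx":{"cs":{"bhh":53,"e":26,"p":27},"z":[43,57]},"dgr":[[5,32,75],[73,87,49,65,96],[35,58,74,25,12],{"e":41,"i":95,"pvx":47},[94,71,47]],"q":[[52,38],[85,21],[16,57,25],[91,18,38,20]]}
After op 2 (replace /dgr/4/0 4): {"cqx":{"cs":{"bhh":53,"e":26,"p":27},"z":[43,57]},"dgr":[[5,32,75],[73,87,49,65,96],[35,58,74,25,12],{"e":41,"i":95,"pvx":47},[4,71,47]],"q":[[52,38],[85,21],[16,57,25],[91,18,38,20]]}
After op 3 (replace /q/3 7): {"cqx":{"cs":{"bhh":53,"e":26,"p":27},"z":[43,57]},"dgr":[[5,32,75],[73,87,49,65,96],[35,58,74,25,12],{"e":41,"i":95,"pvx":47},[4,71,47]],"q":[[52,38],[85,21],[16,57,25],7]}
After op 4 (add /q/2/2 83): {"cqx":{"cs":{"bhh":53,"e":26,"p":27},"z":[43,57]},"dgr":[[5,32,75],[73,87,49,65,96],[35,58,74,25,12],{"e":41,"i":95,"pvx":47},[4,71,47]],"q":[[52,38],[85,21],[16,57,83,25],7]}
After op 5 (add /dgr/3/a 36): {"cqx":{"cs":{"bhh":53,"e":26,"p":27},"z":[43,57]},"dgr":[[5,32,75],[73,87,49,65,96],[35,58,74,25,12],{"a":36,"e":41,"i":95,"pvx":47},[4,71,47]],"q":[[52,38],[85,21],[16,57,83,25],7]}
After op 6 (replace /dgr/2/0 45): {"cqx":{"cs":{"bhh":53,"e":26,"p":27},"z":[43,57]},"dgr":[[5,32,75],[73,87,49,65,96],[45,58,74,25,12],{"a":36,"e":41,"i":95,"pvx":47},[4,71,47]],"q":[[52,38],[85,21],[16,57,83,25],7]}
After op 7 (add /cqx/cs/e 10): {"cqx":{"cs":{"bhh":53,"e":10,"p":27},"z":[43,57]},"dgr":[[5,32,75],[73,87,49,65,96],[45,58,74,25,12],{"a":36,"e":41,"i":95,"pvx":47},[4,71,47]],"q":[[52,38],[85,21],[16,57,83,25],7]}
After op 8 (replace /q/3 76): {"cqx":{"cs":{"bhh":53,"e":10,"p":27},"z":[43,57]},"dgr":[[5,32,75],[73,87,49,65,96],[45,58,74,25,12],{"a":36,"e":41,"i":95,"pvx":47},[4,71,47]],"q":[[52,38],[85,21],[16,57,83,25],76]}
After op 9 (replace /dgr/3/i 88): {"cqx":{"cs":{"bhh":53,"e":10,"p":27},"z":[43,57]},"dgr":[[5,32,75],[73,87,49,65,96],[45,58,74,25,12],{"a":36,"e":41,"i":88,"pvx":47},[4,71,47]],"q":[[52,38],[85,21],[16,57,83,25],76]}
After op 10 (remove /dgr/0): {"cqx":{"cs":{"bhh":53,"e":10,"p":27},"z":[43,57]},"dgr":[[73,87,49,65,96],[45,58,74,25,12],{"a":36,"e":41,"i":88,"pvx":47},[4,71,47]],"q":[[52,38],[85,21],[16,57,83,25],76]}
After op 11 (remove /cqx/z/1): {"cqx":{"cs":{"bhh":53,"e":10,"p":27},"z":[43]},"dgr":[[73,87,49,65,96],[45,58,74,25,12],{"a":36,"e":41,"i":88,"pvx":47},[4,71,47]],"q":[[52,38],[85,21],[16,57,83,25],76]}
After op 12 (replace /q/0/0 54): {"cqx":{"cs":{"bhh":53,"e":10,"p":27},"z":[43]},"dgr":[[73,87,49,65,96],[45,58,74,25,12],{"a":36,"e":41,"i":88,"pvx":47},[4,71,47]],"q":[[54,38],[85,21],[16,57,83,25],76]}
After op 13 (add /q/1/1 3): {"cqx":{"cs":{"bhh":53,"e":10,"p":27},"z":[43]},"dgr":[[73,87,49,65,96],[45,58,74,25,12],{"a":36,"e":41,"i":88,"pvx":47},[4,71,47]],"q":[[54,38],[85,3,21],[16,57,83,25],76]}
After op 14 (add /cqx/cs 46): {"cqx":{"cs":46,"z":[43]},"dgr":[[73,87,49,65,96],[45,58,74,25,12],{"a":36,"e":41,"i":88,"pvx":47},[4,71,47]],"q":[[54,38],[85,3,21],[16,57,83,25],76]}
After op 15 (replace /dgr/1/4 14): {"cqx":{"cs":46,"z":[43]},"dgr":[[73,87,49,65,96],[45,58,74,25,14],{"a":36,"e":41,"i":88,"pvx":47},[4,71,47]],"q":[[54,38],[85,3,21],[16,57,83,25],76]}
After op 16 (remove /dgr/0/3): {"cqx":{"cs":46,"z":[43]},"dgr":[[73,87,49,96],[45,58,74,25,14],{"a":36,"e":41,"i":88,"pvx":47},[4,71,47]],"q":[[54,38],[85,3,21],[16,57,83,25],76]}
After op 17 (replace /cqx/z 80): {"cqx":{"cs":46,"z":80},"dgr":[[73,87,49,96],[45,58,74,25,14],{"a":36,"e":41,"i":88,"pvx":47},[4,71,47]],"q":[[54,38],[85,3,21],[16,57,83,25],76]}
After op 18 (add /cqx/cs 7): {"cqx":{"cs":7,"z":80},"dgr":[[73,87,49,96],[45,58,74,25,14],{"a":36,"e":41,"i":88,"pvx":47},[4,71,47]],"q":[[54,38],[85,3,21],[16,57,83,25],76]}
After op 19 (add /q/1/0 34): {"cqx":{"cs":7,"z":80},"dgr":[[73,87,49,96],[45,58,74,25,14],{"a":36,"e":41,"i":88,"pvx":47},[4,71,47]],"q":[[54,38],[34,85,3,21],[16,57,83,25],76]}
After op 20 (add /q/1/3 87): {"cqx":{"cs":7,"z":80},"dgr":[[73,87,49,96],[45,58,74,25,14],{"a":36,"e":41,"i":88,"pvx":47},[4,71,47]],"q":[[54,38],[34,85,3,87,21],[16,57,83,25],76]}
After op 21 (add /q/2/1 49): {"cqx":{"cs":7,"z":80},"dgr":[[73,87,49,96],[45,58,74,25,14],{"a":36,"e":41,"i":88,"pvx":47},[4,71,47]],"q":[[54,38],[34,85,3,87,21],[16,49,57,83,25],76]}
After op 22 (remove /dgr/1/2): {"cqx":{"cs":7,"z":80},"dgr":[[73,87,49,96],[45,58,25,14],{"a":36,"e":41,"i":88,"pvx":47},[4,71,47]],"q":[[54,38],[34,85,3,87,21],[16,49,57,83,25],76]}

Answer: {"cqx":{"cs":7,"z":80},"dgr":[[73,87,49,96],[45,58,25,14],{"a":36,"e":41,"i":88,"pvx":47},[4,71,47]],"q":[[54,38],[34,85,3,87,21],[16,49,57,83,25],76]}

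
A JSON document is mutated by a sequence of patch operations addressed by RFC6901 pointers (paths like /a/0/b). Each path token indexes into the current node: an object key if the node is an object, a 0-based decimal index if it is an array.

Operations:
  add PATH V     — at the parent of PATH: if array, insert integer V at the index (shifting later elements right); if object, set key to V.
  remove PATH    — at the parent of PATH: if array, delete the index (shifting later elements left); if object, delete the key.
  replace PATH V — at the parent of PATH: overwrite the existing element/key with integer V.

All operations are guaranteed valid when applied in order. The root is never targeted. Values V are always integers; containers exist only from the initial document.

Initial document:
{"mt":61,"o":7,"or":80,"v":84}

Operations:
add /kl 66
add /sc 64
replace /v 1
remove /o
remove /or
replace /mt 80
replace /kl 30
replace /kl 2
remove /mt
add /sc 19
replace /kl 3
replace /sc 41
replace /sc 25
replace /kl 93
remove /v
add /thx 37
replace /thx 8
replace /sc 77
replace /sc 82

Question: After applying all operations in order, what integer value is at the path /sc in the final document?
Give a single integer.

After op 1 (add /kl 66): {"kl":66,"mt":61,"o":7,"or":80,"v":84}
After op 2 (add /sc 64): {"kl":66,"mt":61,"o":7,"or":80,"sc":64,"v":84}
After op 3 (replace /v 1): {"kl":66,"mt":61,"o":7,"or":80,"sc":64,"v":1}
After op 4 (remove /o): {"kl":66,"mt":61,"or":80,"sc":64,"v":1}
After op 5 (remove /or): {"kl":66,"mt":61,"sc":64,"v":1}
After op 6 (replace /mt 80): {"kl":66,"mt":80,"sc":64,"v":1}
After op 7 (replace /kl 30): {"kl":30,"mt":80,"sc":64,"v":1}
After op 8 (replace /kl 2): {"kl":2,"mt":80,"sc":64,"v":1}
After op 9 (remove /mt): {"kl":2,"sc":64,"v":1}
After op 10 (add /sc 19): {"kl":2,"sc":19,"v":1}
After op 11 (replace /kl 3): {"kl":3,"sc":19,"v":1}
After op 12 (replace /sc 41): {"kl":3,"sc":41,"v":1}
After op 13 (replace /sc 25): {"kl":3,"sc":25,"v":1}
After op 14 (replace /kl 93): {"kl":93,"sc":25,"v":1}
After op 15 (remove /v): {"kl":93,"sc":25}
After op 16 (add /thx 37): {"kl":93,"sc":25,"thx":37}
After op 17 (replace /thx 8): {"kl":93,"sc":25,"thx":8}
After op 18 (replace /sc 77): {"kl":93,"sc":77,"thx":8}
After op 19 (replace /sc 82): {"kl":93,"sc":82,"thx":8}
Value at /sc: 82

Answer: 82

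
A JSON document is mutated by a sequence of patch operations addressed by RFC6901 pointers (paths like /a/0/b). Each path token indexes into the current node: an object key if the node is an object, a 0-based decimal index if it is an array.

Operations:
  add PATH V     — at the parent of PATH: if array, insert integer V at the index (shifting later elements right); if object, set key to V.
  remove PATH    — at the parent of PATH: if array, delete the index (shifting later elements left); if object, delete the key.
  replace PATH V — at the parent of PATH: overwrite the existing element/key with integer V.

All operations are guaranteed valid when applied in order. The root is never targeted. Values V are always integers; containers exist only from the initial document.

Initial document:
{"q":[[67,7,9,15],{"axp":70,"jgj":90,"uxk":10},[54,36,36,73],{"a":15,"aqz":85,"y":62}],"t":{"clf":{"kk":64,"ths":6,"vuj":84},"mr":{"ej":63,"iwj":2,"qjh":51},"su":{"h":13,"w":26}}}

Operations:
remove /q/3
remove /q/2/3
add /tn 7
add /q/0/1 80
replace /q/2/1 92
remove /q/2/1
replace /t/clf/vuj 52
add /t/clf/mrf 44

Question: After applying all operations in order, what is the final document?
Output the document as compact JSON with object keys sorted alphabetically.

Answer: {"q":[[67,80,7,9,15],{"axp":70,"jgj":90,"uxk":10},[54,36]],"t":{"clf":{"kk":64,"mrf":44,"ths":6,"vuj":52},"mr":{"ej":63,"iwj":2,"qjh":51},"su":{"h":13,"w":26}},"tn":7}

Derivation:
After op 1 (remove /q/3): {"q":[[67,7,9,15],{"axp":70,"jgj":90,"uxk":10},[54,36,36,73]],"t":{"clf":{"kk":64,"ths":6,"vuj":84},"mr":{"ej":63,"iwj":2,"qjh":51},"su":{"h":13,"w":26}}}
After op 2 (remove /q/2/3): {"q":[[67,7,9,15],{"axp":70,"jgj":90,"uxk":10},[54,36,36]],"t":{"clf":{"kk":64,"ths":6,"vuj":84},"mr":{"ej":63,"iwj":2,"qjh":51},"su":{"h":13,"w":26}}}
After op 3 (add /tn 7): {"q":[[67,7,9,15],{"axp":70,"jgj":90,"uxk":10},[54,36,36]],"t":{"clf":{"kk":64,"ths":6,"vuj":84},"mr":{"ej":63,"iwj":2,"qjh":51},"su":{"h":13,"w":26}},"tn":7}
After op 4 (add /q/0/1 80): {"q":[[67,80,7,9,15],{"axp":70,"jgj":90,"uxk":10},[54,36,36]],"t":{"clf":{"kk":64,"ths":6,"vuj":84},"mr":{"ej":63,"iwj":2,"qjh":51},"su":{"h":13,"w":26}},"tn":7}
After op 5 (replace /q/2/1 92): {"q":[[67,80,7,9,15],{"axp":70,"jgj":90,"uxk":10},[54,92,36]],"t":{"clf":{"kk":64,"ths":6,"vuj":84},"mr":{"ej":63,"iwj":2,"qjh":51},"su":{"h":13,"w":26}},"tn":7}
After op 6 (remove /q/2/1): {"q":[[67,80,7,9,15],{"axp":70,"jgj":90,"uxk":10},[54,36]],"t":{"clf":{"kk":64,"ths":6,"vuj":84},"mr":{"ej":63,"iwj":2,"qjh":51},"su":{"h":13,"w":26}},"tn":7}
After op 7 (replace /t/clf/vuj 52): {"q":[[67,80,7,9,15],{"axp":70,"jgj":90,"uxk":10},[54,36]],"t":{"clf":{"kk":64,"ths":6,"vuj":52},"mr":{"ej":63,"iwj":2,"qjh":51},"su":{"h":13,"w":26}},"tn":7}
After op 8 (add /t/clf/mrf 44): {"q":[[67,80,7,9,15],{"axp":70,"jgj":90,"uxk":10},[54,36]],"t":{"clf":{"kk":64,"mrf":44,"ths":6,"vuj":52},"mr":{"ej":63,"iwj":2,"qjh":51},"su":{"h":13,"w":26}},"tn":7}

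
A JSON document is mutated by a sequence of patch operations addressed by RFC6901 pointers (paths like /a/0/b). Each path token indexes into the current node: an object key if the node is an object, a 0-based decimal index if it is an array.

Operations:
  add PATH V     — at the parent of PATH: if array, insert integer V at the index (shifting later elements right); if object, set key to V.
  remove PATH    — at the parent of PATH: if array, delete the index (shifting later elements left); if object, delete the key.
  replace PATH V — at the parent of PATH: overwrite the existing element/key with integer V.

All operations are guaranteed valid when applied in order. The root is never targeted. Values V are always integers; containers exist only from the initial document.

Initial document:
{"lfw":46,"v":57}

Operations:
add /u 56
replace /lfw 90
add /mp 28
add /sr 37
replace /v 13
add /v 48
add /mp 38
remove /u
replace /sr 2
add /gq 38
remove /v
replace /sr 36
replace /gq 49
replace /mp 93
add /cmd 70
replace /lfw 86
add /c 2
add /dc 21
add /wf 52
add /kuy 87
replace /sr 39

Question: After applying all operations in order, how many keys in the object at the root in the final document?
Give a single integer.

After op 1 (add /u 56): {"lfw":46,"u":56,"v":57}
After op 2 (replace /lfw 90): {"lfw":90,"u":56,"v":57}
After op 3 (add /mp 28): {"lfw":90,"mp":28,"u":56,"v":57}
After op 4 (add /sr 37): {"lfw":90,"mp":28,"sr":37,"u":56,"v":57}
After op 5 (replace /v 13): {"lfw":90,"mp":28,"sr":37,"u":56,"v":13}
After op 6 (add /v 48): {"lfw":90,"mp":28,"sr":37,"u":56,"v":48}
After op 7 (add /mp 38): {"lfw":90,"mp":38,"sr":37,"u":56,"v":48}
After op 8 (remove /u): {"lfw":90,"mp":38,"sr":37,"v":48}
After op 9 (replace /sr 2): {"lfw":90,"mp":38,"sr":2,"v":48}
After op 10 (add /gq 38): {"gq":38,"lfw":90,"mp":38,"sr":2,"v":48}
After op 11 (remove /v): {"gq":38,"lfw":90,"mp":38,"sr":2}
After op 12 (replace /sr 36): {"gq":38,"lfw":90,"mp":38,"sr":36}
After op 13 (replace /gq 49): {"gq":49,"lfw":90,"mp":38,"sr":36}
After op 14 (replace /mp 93): {"gq":49,"lfw":90,"mp":93,"sr":36}
After op 15 (add /cmd 70): {"cmd":70,"gq":49,"lfw":90,"mp":93,"sr":36}
After op 16 (replace /lfw 86): {"cmd":70,"gq":49,"lfw":86,"mp":93,"sr":36}
After op 17 (add /c 2): {"c":2,"cmd":70,"gq":49,"lfw":86,"mp":93,"sr":36}
After op 18 (add /dc 21): {"c":2,"cmd":70,"dc":21,"gq":49,"lfw":86,"mp":93,"sr":36}
After op 19 (add /wf 52): {"c":2,"cmd":70,"dc":21,"gq":49,"lfw":86,"mp":93,"sr":36,"wf":52}
After op 20 (add /kuy 87): {"c":2,"cmd":70,"dc":21,"gq":49,"kuy":87,"lfw":86,"mp":93,"sr":36,"wf":52}
After op 21 (replace /sr 39): {"c":2,"cmd":70,"dc":21,"gq":49,"kuy":87,"lfw":86,"mp":93,"sr":39,"wf":52}
Size at the root: 9

Answer: 9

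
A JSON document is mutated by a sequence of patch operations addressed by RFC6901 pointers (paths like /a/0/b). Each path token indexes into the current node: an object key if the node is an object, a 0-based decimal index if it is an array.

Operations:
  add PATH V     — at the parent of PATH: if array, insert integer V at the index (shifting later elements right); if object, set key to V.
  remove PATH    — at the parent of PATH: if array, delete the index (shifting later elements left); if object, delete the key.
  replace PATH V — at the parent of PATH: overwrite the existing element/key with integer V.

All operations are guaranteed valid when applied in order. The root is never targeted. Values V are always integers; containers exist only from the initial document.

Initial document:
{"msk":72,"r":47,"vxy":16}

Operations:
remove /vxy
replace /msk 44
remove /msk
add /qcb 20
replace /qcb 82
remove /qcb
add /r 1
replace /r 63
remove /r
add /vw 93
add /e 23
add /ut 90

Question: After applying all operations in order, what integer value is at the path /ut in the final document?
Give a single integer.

Answer: 90

Derivation:
After op 1 (remove /vxy): {"msk":72,"r":47}
After op 2 (replace /msk 44): {"msk":44,"r":47}
After op 3 (remove /msk): {"r":47}
After op 4 (add /qcb 20): {"qcb":20,"r":47}
After op 5 (replace /qcb 82): {"qcb":82,"r":47}
After op 6 (remove /qcb): {"r":47}
After op 7 (add /r 1): {"r":1}
After op 8 (replace /r 63): {"r":63}
After op 9 (remove /r): {}
After op 10 (add /vw 93): {"vw":93}
After op 11 (add /e 23): {"e":23,"vw":93}
After op 12 (add /ut 90): {"e":23,"ut":90,"vw":93}
Value at /ut: 90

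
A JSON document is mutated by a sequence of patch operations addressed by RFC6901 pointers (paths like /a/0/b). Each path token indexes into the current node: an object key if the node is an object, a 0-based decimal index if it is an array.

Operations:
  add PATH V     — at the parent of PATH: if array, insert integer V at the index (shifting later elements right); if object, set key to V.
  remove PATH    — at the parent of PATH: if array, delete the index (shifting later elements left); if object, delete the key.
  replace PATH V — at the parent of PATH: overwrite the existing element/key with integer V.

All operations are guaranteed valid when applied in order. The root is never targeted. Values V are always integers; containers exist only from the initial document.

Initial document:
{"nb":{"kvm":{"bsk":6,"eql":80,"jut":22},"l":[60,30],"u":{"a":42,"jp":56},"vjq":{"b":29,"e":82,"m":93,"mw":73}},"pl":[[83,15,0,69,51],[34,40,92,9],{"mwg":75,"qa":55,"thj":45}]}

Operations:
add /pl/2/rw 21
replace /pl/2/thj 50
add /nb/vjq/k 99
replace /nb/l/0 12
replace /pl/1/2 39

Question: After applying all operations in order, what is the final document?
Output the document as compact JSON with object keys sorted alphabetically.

Answer: {"nb":{"kvm":{"bsk":6,"eql":80,"jut":22},"l":[12,30],"u":{"a":42,"jp":56},"vjq":{"b":29,"e":82,"k":99,"m":93,"mw":73}},"pl":[[83,15,0,69,51],[34,40,39,9],{"mwg":75,"qa":55,"rw":21,"thj":50}]}

Derivation:
After op 1 (add /pl/2/rw 21): {"nb":{"kvm":{"bsk":6,"eql":80,"jut":22},"l":[60,30],"u":{"a":42,"jp":56},"vjq":{"b":29,"e":82,"m":93,"mw":73}},"pl":[[83,15,0,69,51],[34,40,92,9],{"mwg":75,"qa":55,"rw":21,"thj":45}]}
After op 2 (replace /pl/2/thj 50): {"nb":{"kvm":{"bsk":6,"eql":80,"jut":22},"l":[60,30],"u":{"a":42,"jp":56},"vjq":{"b":29,"e":82,"m":93,"mw":73}},"pl":[[83,15,0,69,51],[34,40,92,9],{"mwg":75,"qa":55,"rw":21,"thj":50}]}
After op 3 (add /nb/vjq/k 99): {"nb":{"kvm":{"bsk":6,"eql":80,"jut":22},"l":[60,30],"u":{"a":42,"jp":56},"vjq":{"b":29,"e":82,"k":99,"m":93,"mw":73}},"pl":[[83,15,0,69,51],[34,40,92,9],{"mwg":75,"qa":55,"rw":21,"thj":50}]}
After op 4 (replace /nb/l/0 12): {"nb":{"kvm":{"bsk":6,"eql":80,"jut":22},"l":[12,30],"u":{"a":42,"jp":56},"vjq":{"b":29,"e":82,"k":99,"m":93,"mw":73}},"pl":[[83,15,0,69,51],[34,40,92,9],{"mwg":75,"qa":55,"rw":21,"thj":50}]}
After op 5 (replace /pl/1/2 39): {"nb":{"kvm":{"bsk":6,"eql":80,"jut":22},"l":[12,30],"u":{"a":42,"jp":56},"vjq":{"b":29,"e":82,"k":99,"m":93,"mw":73}},"pl":[[83,15,0,69,51],[34,40,39,9],{"mwg":75,"qa":55,"rw":21,"thj":50}]}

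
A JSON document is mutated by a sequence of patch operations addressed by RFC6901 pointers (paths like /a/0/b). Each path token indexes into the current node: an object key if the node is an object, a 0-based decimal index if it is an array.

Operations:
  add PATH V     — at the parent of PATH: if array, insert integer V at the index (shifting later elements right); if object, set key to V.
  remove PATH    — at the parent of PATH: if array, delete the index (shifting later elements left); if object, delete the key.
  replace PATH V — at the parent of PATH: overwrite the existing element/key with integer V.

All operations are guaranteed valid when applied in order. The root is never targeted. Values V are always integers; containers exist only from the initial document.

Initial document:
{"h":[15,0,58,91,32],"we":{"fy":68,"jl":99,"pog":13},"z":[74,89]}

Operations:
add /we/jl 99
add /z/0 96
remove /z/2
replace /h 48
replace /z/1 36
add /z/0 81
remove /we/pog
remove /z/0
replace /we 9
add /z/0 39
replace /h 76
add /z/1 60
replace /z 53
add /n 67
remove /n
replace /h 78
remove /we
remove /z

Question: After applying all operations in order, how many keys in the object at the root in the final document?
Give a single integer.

After op 1 (add /we/jl 99): {"h":[15,0,58,91,32],"we":{"fy":68,"jl":99,"pog":13},"z":[74,89]}
After op 2 (add /z/0 96): {"h":[15,0,58,91,32],"we":{"fy":68,"jl":99,"pog":13},"z":[96,74,89]}
After op 3 (remove /z/2): {"h":[15,0,58,91,32],"we":{"fy":68,"jl":99,"pog":13},"z":[96,74]}
After op 4 (replace /h 48): {"h":48,"we":{"fy":68,"jl":99,"pog":13},"z":[96,74]}
After op 5 (replace /z/1 36): {"h":48,"we":{"fy":68,"jl":99,"pog":13},"z":[96,36]}
After op 6 (add /z/0 81): {"h":48,"we":{"fy":68,"jl":99,"pog":13},"z":[81,96,36]}
After op 7 (remove /we/pog): {"h":48,"we":{"fy":68,"jl":99},"z":[81,96,36]}
After op 8 (remove /z/0): {"h":48,"we":{"fy":68,"jl":99},"z":[96,36]}
After op 9 (replace /we 9): {"h":48,"we":9,"z":[96,36]}
After op 10 (add /z/0 39): {"h":48,"we":9,"z":[39,96,36]}
After op 11 (replace /h 76): {"h":76,"we":9,"z":[39,96,36]}
After op 12 (add /z/1 60): {"h":76,"we":9,"z":[39,60,96,36]}
After op 13 (replace /z 53): {"h":76,"we":9,"z":53}
After op 14 (add /n 67): {"h":76,"n":67,"we":9,"z":53}
After op 15 (remove /n): {"h":76,"we":9,"z":53}
After op 16 (replace /h 78): {"h":78,"we":9,"z":53}
After op 17 (remove /we): {"h":78,"z":53}
After op 18 (remove /z): {"h":78}
Size at the root: 1

Answer: 1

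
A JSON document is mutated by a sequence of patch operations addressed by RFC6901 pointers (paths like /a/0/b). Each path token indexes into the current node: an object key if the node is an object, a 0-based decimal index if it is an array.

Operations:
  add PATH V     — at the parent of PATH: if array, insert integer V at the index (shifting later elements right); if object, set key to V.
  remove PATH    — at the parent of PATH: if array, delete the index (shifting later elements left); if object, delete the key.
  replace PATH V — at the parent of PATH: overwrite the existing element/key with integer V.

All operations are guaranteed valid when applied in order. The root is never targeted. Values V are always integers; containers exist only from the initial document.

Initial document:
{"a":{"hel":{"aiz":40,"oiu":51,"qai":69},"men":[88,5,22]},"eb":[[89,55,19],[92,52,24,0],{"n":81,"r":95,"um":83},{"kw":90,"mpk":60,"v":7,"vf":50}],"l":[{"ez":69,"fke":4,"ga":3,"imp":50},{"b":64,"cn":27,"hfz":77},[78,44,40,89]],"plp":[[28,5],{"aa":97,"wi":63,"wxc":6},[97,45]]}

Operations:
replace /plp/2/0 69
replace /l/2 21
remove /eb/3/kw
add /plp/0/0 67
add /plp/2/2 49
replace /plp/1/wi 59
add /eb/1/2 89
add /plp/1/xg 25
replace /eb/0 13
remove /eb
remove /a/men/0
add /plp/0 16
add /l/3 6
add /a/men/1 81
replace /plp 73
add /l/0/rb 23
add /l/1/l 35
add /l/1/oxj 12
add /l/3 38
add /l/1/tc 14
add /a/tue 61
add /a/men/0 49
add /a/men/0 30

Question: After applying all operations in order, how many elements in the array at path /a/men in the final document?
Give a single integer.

Answer: 5

Derivation:
After op 1 (replace /plp/2/0 69): {"a":{"hel":{"aiz":40,"oiu":51,"qai":69},"men":[88,5,22]},"eb":[[89,55,19],[92,52,24,0],{"n":81,"r":95,"um":83},{"kw":90,"mpk":60,"v":7,"vf":50}],"l":[{"ez":69,"fke":4,"ga":3,"imp":50},{"b":64,"cn":27,"hfz":77},[78,44,40,89]],"plp":[[28,5],{"aa":97,"wi":63,"wxc":6},[69,45]]}
After op 2 (replace /l/2 21): {"a":{"hel":{"aiz":40,"oiu":51,"qai":69},"men":[88,5,22]},"eb":[[89,55,19],[92,52,24,0],{"n":81,"r":95,"um":83},{"kw":90,"mpk":60,"v":7,"vf":50}],"l":[{"ez":69,"fke":4,"ga":3,"imp":50},{"b":64,"cn":27,"hfz":77},21],"plp":[[28,5],{"aa":97,"wi":63,"wxc":6},[69,45]]}
After op 3 (remove /eb/3/kw): {"a":{"hel":{"aiz":40,"oiu":51,"qai":69},"men":[88,5,22]},"eb":[[89,55,19],[92,52,24,0],{"n":81,"r":95,"um":83},{"mpk":60,"v":7,"vf":50}],"l":[{"ez":69,"fke":4,"ga":3,"imp":50},{"b":64,"cn":27,"hfz":77},21],"plp":[[28,5],{"aa":97,"wi":63,"wxc":6},[69,45]]}
After op 4 (add /plp/0/0 67): {"a":{"hel":{"aiz":40,"oiu":51,"qai":69},"men":[88,5,22]},"eb":[[89,55,19],[92,52,24,0],{"n":81,"r":95,"um":83},{"mpk":60,"v":7,"vf":50}],"l":[{"ez":69,"fke":4,"ga":3,"imp":50},{"b":64,"cn":27,"hfz":77},21],"plp":[[67,28,5],{"aa":97,"wi":63,"wxc":6},[69,45]]}
After op 5 (add /plp/2/2 49): {"a":{"hel":{"aiz":40,"oiu":51,"qai":69},"men":[88,5,22]},"eb":[[89,55,19],[92,52,24,0],{"n":81,"r":95,"um":83},{"mpk":60,"v":7,"vf":50}],"l":[{"ez":69,"fke":4,"ga":3,"imp":50},{"b":64,"cn":27,"hfz":77},21],"plp":[[67,28,5],{"aa":97,"wi":63,"wxc":6},[69,45,49]]}
After op 6 (replace /plp/1/wi 59): {"a":{"hel":{"aiz":40,"oiu":51,"qai":69},"men":[88,5,22]},"eb":[[89,55,19],[92,52,24,0],{"n":81,"r":95,"um":83},{"mpk":60,"v":7,"vf":50}],"l":[{"ez":69,"fke":4,"ga":3,"imp":50},{"b":64,"cn":27,"hfz":77},21],"plp":[[67,28,5],{"aa":97,"wi":59,"wxc":6},[69,45,49]]}
After op 7 (add /eb/1/2 89): {"a":{"hel":{"aiz":40,"oiu":51,"qai":69},"men":[88,5,22]},"eb":[[89,55,19],[92,52,89,24,0],{"n":81,"r":95,"um":83},{"mpk":60,"v":7,"vf":50}],"l":[{"ez":69,"fke":4,"ga":3,"imp":50},{"b":64,"cn":27,"hfz":77},21],"plp":[[67,28,5],{"aa":97,"wi":59,"wxc":6},[69,45,49]]}
After op 8 (add /plp/1/xg 25): {"a":{"hel":{"aiz":40,"oiu":51,"qai":69},"men":[88,5,22]},"eb":[[89,55,19],[92,52,89,24,0],{"n":81,"r":95,"um":83},{"mpk":60,"v":7,"vf":50}],"l":[{"ez":69,"fke":4,"ga":3,"imp":50},{"b":64,"cn":27,"hfz":77},21],"plp":[[67,28,5],{"aa":97,"wi":59,"wxc":6,"xg":25},[69,45,49]]}
After op 9 (replace /eb/0 13): {"a":{"hel":{"aiz":40,"oiu":51,"qai":69},"men":[88,5,22]},"eb":[13,[92,52,89,24,0],{"n":81,"r":95,"um":83},{"mpk":60,"v":7,"vf":50}],"l":[{"ez":69,"fke":4,"ga":3,"imp":50},{"b":64,"cn":27,"hfz":77},21],"plp":[[67,28,5],{"aa":97,"wi":59,"wxc":6,"xg":25},[69,45,49]]}
After op 10 (remove /eb): {"a":{"hel":{"aiz":40,"oiu":51,"qai":69},"men":[88,5,22]},"l":[{"ez":69,"fke":4,"ga":3,"imp":50},{"b":64,"cn":27,"hfz":77},21],"plp":[[67,28,5],{"aa":97,"wi":59,"wxc":6,"xg":25},[69,45,49]]}
After op 11 (remove /a/men/0): {"a":{"hel":{"aiz":40,"oiu":51,"qai":69},"men":[5,22]},"l":[{"ez":69,"fke":4,"ga":3,"imp":50},{"b":64,"cn":27,"hfz":77},21],"plp":[[67,28,5],{"aa":97,"wi":59,"wxc":6,"xg":25},[69,45,49]]}
After op 12 (add /plp/0 16): {"a":{"hel":{"aiz":40,"oiu":51,"qai":69},"men":[5,22]},"l":[{"ez":69,"fke":4,"ga":3,"imp":50},{"b":64,"cn":27,"hfz":77},21],"plp":[16,[67,28,5],{"aa":97,"wi":59,"wxc":6,"xg":25},[69,45,49]]}
After op 13 (add /l/3 6): {"a":{"hel":{"aiz":40,"oiu":51,"qai":69},"men":[5,22]},"l":[{"ez":69,"fke":4,"ga":3,"imp":50},{"b":64,"cn":27,"hfz":77},21,6],"plp":[16,[67,28,5],{"aa":97,"wi":59,"wxc":6,"xg":25},[69,45,49]]}
After op 14 (add /a/men/1 81): {"a":{"hel":{"aiz":40,"oiu":51,"qai":69},"men":[5,81,22]},"l":[{"ez":69,"fke":4,"ga":3,"imp":50},{"b":64,"cn":27,"hfz":77},21,6],"plp":[16,[67,28,5],{"aa":97,"wi":59,"wxc":6,"xg":25},[69,45,49]]}
After op 15 (replace /plp 73): {"a":{"hel":{"aiz":40,"oiu":51,"qai":69},"men":[5,81,22]},"l":[{"ez":69,"fke":4,"ga":3,"imp":50},{"b":64,"cn":27,"hfz":77},21,6],"plp":73}
After op 16 (add /l/0/rb 23): {"a":{"hel":{"aiz":40,"oiu":51,"qai":69},"men":[5,81,22]},"l":[{"ez":69,"fke":4,"ga":3,"imp":50,"rb":23},{"b":64,"cn":27,"hfz":77},21,6],"plp":73}
After op 17 (add /l/1/l 35): {"a":{"hel":{"aiz":40,"oiu":51,"qai":69},"men":[5,81,22]},"l":[{"ez":69,"fke":4,"ga":3,"imp":50,"rb":23},{"b":64,"cn":27,"hfz":77,"l":35},21,6],"plp":73}
After op 18 (add /l/1/oxj 12): {"a":{"hel":{"aiz":40,"oiu":51,"qai":69},"men":[5,81,22]},"l":[{"ez":69,"fke":4,"ga":3,"imp":50,"rb":23},{"b":64,"cn":27,"hfz":77,"l":35,"oxj":12},21,6],"plp":73}
After op 19 (add /l/3 38): {"a":{"hel":{"aiz":40,"oiu":51,"qai":69},"men":[5,81,22]},"l":[{"ez":69,"fke":4,"ga":3,"imp":50,"rb":23},{"b":64,"cn":27,"hfz":77,"l":35,"oxj":12},21,38,6],"plp":73}
After op 20 (add /l/1/tc 14): {"a":{"hel":{"aiz":40,"oiu":51,"qai":69},"men":[5,81,22]},"l":[{"ez":69,"fke":4,"ga":3,"imp":50,"rb":23},{"b":64,"cn":27,"hfz":77,"l":35,"oxj":12,"tc":14},21,38,6],"plp":73}
After op 21 (add /a/tue 61): {"a":{"hel":{"aiz":40,"oiu":51,"qai":69},"men":[5,81,22],"tue":61},"l":[{"ez":69,"fke":4,"ga":3,"imp":50,"rb":23},{"b":64,"cn":27,"hfz":77,"l":35,"oxj":12,"tc":14},21,38,6],"plp":73}
After op 22 (add /a/men/0 49): {"a":{"hel":{"aiz":40,"oiu":51,"qai":69},"men":[49,5,81,22],"tue":61},"l":[{"ez":69,"fke":4,"ga":3,"imp":50,"rb":23},{"b":64,"cn":27,"hfz":77,"l":35,"oxj":12,"tc":14},21,38,6],"plp":73}
After op 23 (add /a/men/0 30): {"a":{"hel":{"aiz":40,"oiu":51,"qai":69},"men":[30,49,5,81,22],"tue":61},"l":[{"ez":69,"fke":4,"ga":3,"imp":50,"rb":23},{"b":64,"cn":27,"hfz":77,"l":35,"oxj":12,"tc":14},21,38,6],"plp":73}
Size at path /a/men: 5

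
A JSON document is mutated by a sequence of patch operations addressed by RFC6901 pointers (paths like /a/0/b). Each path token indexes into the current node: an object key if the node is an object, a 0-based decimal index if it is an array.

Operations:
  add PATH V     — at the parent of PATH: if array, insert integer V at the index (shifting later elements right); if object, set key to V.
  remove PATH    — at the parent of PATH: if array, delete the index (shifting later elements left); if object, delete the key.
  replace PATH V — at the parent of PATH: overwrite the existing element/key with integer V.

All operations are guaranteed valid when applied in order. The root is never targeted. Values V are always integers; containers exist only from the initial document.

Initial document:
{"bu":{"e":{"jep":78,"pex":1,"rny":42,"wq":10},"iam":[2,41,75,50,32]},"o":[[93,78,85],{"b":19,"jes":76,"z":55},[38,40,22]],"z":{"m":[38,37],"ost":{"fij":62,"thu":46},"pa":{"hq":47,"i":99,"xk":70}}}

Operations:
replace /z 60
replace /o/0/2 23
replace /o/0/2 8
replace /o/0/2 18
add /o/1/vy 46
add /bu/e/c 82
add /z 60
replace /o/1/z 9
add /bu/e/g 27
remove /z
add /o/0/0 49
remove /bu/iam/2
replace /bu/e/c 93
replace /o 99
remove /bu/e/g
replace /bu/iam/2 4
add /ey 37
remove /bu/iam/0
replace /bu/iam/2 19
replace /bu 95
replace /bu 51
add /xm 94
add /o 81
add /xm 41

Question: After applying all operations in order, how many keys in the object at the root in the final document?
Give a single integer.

After op 1 (replace /z 60): {"bu":{"e":{"jep":78,"pex":1,"rny":42,"wq":10},"iam":[2,41,75,50,32]},"o":[[93,78,85],{"b":19,"jes":76,"z":55},[38,40,22]],"z":60}
After op 2 (replace /o/0/2 23): {"bu":{"e":{"jep":78,"pex":1,"rny":42,"wq":10},"iam":[2,41,75,50,32]},"o":[[93,78,23],{"b":19,"jes":76,"z":55},[38,40,22]],"z":60}
After op 3 (replace /o/0/2 8): {"bu":{"e":{"jep":78,"pex":1,"rny":42,"wq":10},"iam":[2,41,75,50,32]},"o":[[93,78,8],{"b":19,"jes":76,"z":55},[38,40,22]],"z":60}
After op 4 (replace /o/0/2 18): {"bu":{"e":{"jep":78,"pex":1,"rny":42,"wq":10},"iam":[2,41,75,50,32]},"o":[[93,78,18],{"b":19,"jes":76,"z":55},[38,40,22]],"z":60}
After op 5 (add /o/1/vy 46): {"bu":{"e":{"jep":78,"pex":1,"rny":42,"wq":10},"iam":[2,41,75,50,32]},"o":[[93,78,18],{"b":19,"jes":76,"vy":46,"z":55},[38,40,22]],"z":60}
After op 6 (add /bu/e/c 82): {"bu":{"e":{"c":82,"jep":78,"pex":1,"rny":42,"wq":10},"iam":[2,41,75,50,32]},"o":[[93,78,18],{"b":19,"jes":76,"vy":46,"z":55},[38,40,22]],"z":60}
After op 7 (add /z 60): {"bu":{"e":{"c":82,"jep":78,"pex":1,"rny":42,"wq":10},"iam":[2,41,75,50,32]},"o":[[93,78,18],{"b":19,"jes":76,"vy":46,"z":55},[38,40,22]],"z":60}
After op 8 (replace /o/1/z 9): {"bu":{"e":{"c":82,"jep":78,"pex":1,"rny":42,"wq":10},"iam":[2,41,75,50,32]},"o":[[93,78,18],{"b":19,"jes":76,"vy":46,"z":9},[38,40,22]],"z":60}
After op 9 (add /bu/e/g 27): {"bu":{"e":{"c":82,"g":27,"jep":78,"pex":1,"rny":42,"wq":10},"iam":[2,41,75,50,32]},"o":[[93,78,18],{"b":19,"jes":76,"vy":46,"z":9},[38,40,22]],"z":60}
After op 10 (remove /z): {"bu":{"e":{"c":82,"g":27,"jep":78,"pex":1,"rny":42,"wq":10},"iam":[2,41,75,50,32]},"o":[[93,78,18],{"b":19,"jes":76,"vy":46,"z":9},[38,40,22]]}
After op 11 (add /o/0/0 49): {"bu":{"e":{"c":82,"g":27,"jep":78,"pex":1,"rny":42,"wq":10},"iam":[2,41,75,50,32]},"o":[[49,93,78,18],{"b":19,"jes":76,"vy":46,"z":9},[38,40,22]]}
After op 12 (remove /bu/iam/2): {"bu":{"e":{"c":82,"g":27,"jep":78,"pex":1,"rny":42,"wq":10},"iam":[2,41,50,32]},"o":[[49,93,78,18],{"b":19,"jes":76,"vy":46,"z":9},[38,40,22]]}
After op 13 (replace /bu/e/c 93): {"bu":{"e":{"c":93,"g":27,"jep":78,"pex":1,"rny":42,"wq":10},"iam":[2,41,50,32]},"o":[[49,93,78,18],{"b":19,"jes":76,"vy":46,"z":9},[38,40,22]]}
After op 14 (replace /o 99): {"bu":{"e":{"c":93,"g":27,"jep":78,"pex":1,"rny":42,"wq":10},"iam":[2,41,50,32]},"o":99}
After op 15 (remove /bu/e/g): {"bu":{"e":{"c":93,"jep":78,"pex":1,"rny":42,"wq":10},"iam":[2,41,50,32]},"o":99}
After op 16 (replace /bu/iam/2 4): {"bu":{"e":{"c":93,"jep":78,"pex":1,"rny":42,"wq":10},"iam":[2,41,4,32]},"o":99}
After op 17 (add /ey 37): {"bu":{"e":{"c":93,"jep":78,"pex":1,"rny":42,"wq":10},"iam":[2,41,4,32]},"ey":37,"o":99}
After op 18 (remove /bu/iam/0): {"bu":{"e":{"c":93,"jep":78,"pex":1,"rny":42,"wq":10},"iam":[41,4,32]},"ey":37,"o":99}
After op 19 (replace /bu/iam/2 19): {"bu":{"e":{"c":93,"jep":78,"pex":1,"rny":42,"wq":10},"iam":[41,4,19]},"ey":37,"o":99}
After op 20 (replace /bu 95): {"bu":95,"ey":37,"o":99}
After op 21 (replace /bu 51): {"bu":51,"ey":37,"o":99}
After op 22 (add /xm 94): {"bu":51,"ey":37,"o":99,"xm":94}
After op 23 (add /o 81): {"bu":51,"ey":37,"o":81,"xm":94}
After op 24 (add /xm 41): {"bu":51,"ey":37,"o":81,"xm":41}
Size at the root: 4

Answer: 4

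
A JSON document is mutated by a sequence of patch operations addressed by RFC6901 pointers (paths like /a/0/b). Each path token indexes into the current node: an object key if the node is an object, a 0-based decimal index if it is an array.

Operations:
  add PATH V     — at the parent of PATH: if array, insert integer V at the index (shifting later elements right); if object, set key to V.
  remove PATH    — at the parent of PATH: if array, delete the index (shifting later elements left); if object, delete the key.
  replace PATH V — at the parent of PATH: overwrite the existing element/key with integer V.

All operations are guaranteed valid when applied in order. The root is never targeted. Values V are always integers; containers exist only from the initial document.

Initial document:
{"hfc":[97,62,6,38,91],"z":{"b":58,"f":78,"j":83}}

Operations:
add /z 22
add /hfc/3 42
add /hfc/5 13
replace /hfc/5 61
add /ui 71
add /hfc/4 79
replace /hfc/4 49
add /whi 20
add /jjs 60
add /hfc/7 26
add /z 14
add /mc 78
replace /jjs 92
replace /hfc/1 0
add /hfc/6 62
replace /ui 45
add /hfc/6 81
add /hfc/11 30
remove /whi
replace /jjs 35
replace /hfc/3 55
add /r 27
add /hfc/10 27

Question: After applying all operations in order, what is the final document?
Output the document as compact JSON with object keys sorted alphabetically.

Answer: {"hfc":[97,0,6,55,49,38,81,62,61,26,27,91,30],"jjs":35,"mc":78,"r":27,"ui":45,"z":14}

Derivation:
After op 1 (add /z 22): {"hfc":[97,62,6,38,91],"z":22}
After op 2 (add /hfc/3 42): {"hfc":[97,62,6,42,38,91],"z":22}
After op 3 (add /hfc/5 13): {"hfc":[97,62,6,42,38,13,91],"z":22}
After op 4 (replace /hfc/5 61): {"hfc":[97,62,6,42,38,61,91],"z":22}
After op 5 (add /ui 71): {"hfc":[97,62,6,42,38,61,91],"ui":71,"z":22}
After op 6 (add /hfc/4 79): {"hfc":[97,62,6,42,79,38,61,91],"ui":71,"z":22}
After op 7 (replace /hfc/4 49): {"hfc":[97,62,6,42,49,38,61,91],"ui":71,"z":22}
After op 8 (add /whi 20): {"hfc":[97,62,6,42,49,38,61,91],"ui":71,"whi":20,"z":22}
After op 9 (add /jjs 60): {"hfc":[97,62,6,42,49,38,61,91],"jjs":60,"ui":71,"whi":20,"z":22}
After op 10 (add /hfc/7 26): {"hfc":[97,62,6,42,49,38,61,26,91],"jjs":60,"ui":71,"whi":20,"z":22}
After op 11 (add /z 14): {"hfc":[97,62,6,42,49,38,61,26,91],"jjs":60,"ui":71,"whi":20,"z":14}
After op 12 (add /mc 78): {"hfc":[97,62,6,42,49,38,61,26,91],"jjs":60,"mc":78,"ui":71,"whi":20,"z":14}
After op 13 (replace /jjs 92): {"hfc":[97,62,6,42,49,38,61,26,91],"jjs":92,"mc":78,"ui":71,"whi":20,"z":14}
After op 14 (replace /hfc/1 0): {"hfc":[97,0,6,42,49,38,61,26,91],"jjs":92,"mc":78,"ui":71,"whi":20,"z":14}
After op 15 (add /hfc/6 62): {"hfc":[97,0,6,42,49,38,62,61,26,91],"jjs":92,"mc":78,"ui":71,"whi":20,"z":14}
After op 16 (replace /ui 45): {"hfc":[97,0,6,42,49,38,62,61,26,91],"jjs":92,"mc":78,"ui":45,"whi":20,"z":14}
After op 17 (add /hfc/6 81): {"hfc":[97,0,6,42,49,38,81,62,61,26,91],"jjs":92,"mc":78,"ui":45,"whi":20,"z":14}
After op 18 (add /hfc/11 30): {"hfc":[97,0,6,42,49,38,81,62,61,26,91,30],"jjs":92,"mc":78,"ui":45,"whi":20,"z":14}
After op 19 (remove /whi): {"hfc":[97,0,6,42,49,38,81,62,61,26,91,30],"jjs":92,"mc":78,"ui":45,"z":14}
After op 20 (replace /jjs 35): {"hfc":[97,0,6,42,49,38,81,62,61,26,91,30],"jjs":35,"mc":78,"ui":45,"z":14}
After op 21 (replace /hfc/3 55): {"hfc":[97,0,6,55,49,38,81,62,61,26,91,30],"jjs":35,"mc":78,"ui":45,"z":14}
After op 22 (add /r 27): {"hfc":[97,0,6,55,49,38,81,62,61,26,91,30],"jjs":35,"mc":78,"r":27,"ui":45,"z":14}
After op 23 (add /hfc/10 27): {"hfc":[97,0,6,55,49,38,81,62,61,26,27,91,30],"jjs":35,"mc":78,"r":27,"ui":45,"z":14}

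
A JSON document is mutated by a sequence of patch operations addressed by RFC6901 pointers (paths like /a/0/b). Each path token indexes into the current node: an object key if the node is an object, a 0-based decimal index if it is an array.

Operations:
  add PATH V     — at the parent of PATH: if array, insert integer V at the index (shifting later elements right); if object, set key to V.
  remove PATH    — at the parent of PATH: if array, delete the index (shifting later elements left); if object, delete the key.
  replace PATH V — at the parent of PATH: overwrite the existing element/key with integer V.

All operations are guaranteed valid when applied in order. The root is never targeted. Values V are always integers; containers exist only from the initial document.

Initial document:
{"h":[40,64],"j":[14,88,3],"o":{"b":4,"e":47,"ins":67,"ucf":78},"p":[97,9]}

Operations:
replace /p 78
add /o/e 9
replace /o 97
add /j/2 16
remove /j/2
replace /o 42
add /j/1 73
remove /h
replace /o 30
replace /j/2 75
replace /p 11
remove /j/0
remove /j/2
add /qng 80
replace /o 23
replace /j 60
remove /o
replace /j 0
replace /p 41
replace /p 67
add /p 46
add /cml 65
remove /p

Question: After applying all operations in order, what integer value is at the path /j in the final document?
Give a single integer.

After op 1 (replace /p 78): {"h":[40,64],"j":[14,88,3],"o":{"b":4,"e":47,"ins":67,"ucf":78},"p":78}
After op 2 (add /o/e 9): {"h":[40,64],"j":[14,88,3],"o":{"b":4,"e":9,"ins":67,"ucf":78},"p":78}
After op 3 (replace /o 97): {"h":[40,64],"j":[14,88,3],"o":97,"p":78}
After op 4 (add /j/2 16): {"h":[40,64],"j":[14,88,16,3],"o":97,"p":78}
After op 5 (remove /j/2): {"h":[40,64],"j":[14,88,3],"o":97,"p":78}
After op 6 (replace /o 42): {"h":[40,64],"j":[14,88,3],"o":42,"p":78}
After op 7 (add /j/1 73): {"h":[40,64],"j":[14,73,88,3],"o":42,"p":78}
After op 8 (remove /h): {"j":[14,73,88,3],"o":42,"p":78}
After op 9 (replace /o 30): {"j":[14,73,88,3],"o":30,"p":78}
After op 10 (replace /j/2 75): {"j":[14,73,75,3],"o":30,"p":78}
After op 11 (replace /p 11): {"j":[14,73,75,3],"o":30,"p":11}
After op 12 (remove /j/0): {"j":[73,75,3],"o":30,"p":11}
After op 13 (remove /j/2): {"j":[73,75],"o":30,"p":11}
After op 14 (add /qng 80): {"j":[73,75],"o":30,"p":11,"qng":80}
After op 15 (replace /o 23): {"j":[73,75],"o":23,"p":11,"qng":80}
After op 16 (replace /j 60): {"j":60,"o":23,"p":11,"qng":80}
After op 17 (remove /o): {"j":60,"p":11,"qng":80}
After op 18 (replace /j 0): {"j":0,"p":11,"qng":80}
After op 19 (replace /p 41): {"j":0,"p":41,"qng":80}
After op 20 (replace /p 67): {"j":0,"p":67,"qng":80}
After op 21 (add /p 46): {"j":0,"p":46,"qng":80}
After op 22 (add /cml 65): {"cml":65,"j":0,"p":46,"qng":80}
After op 23 (remove /p): {"cml":65,"j":0,"qng":80}
Value at /j: 0

Answer: 0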